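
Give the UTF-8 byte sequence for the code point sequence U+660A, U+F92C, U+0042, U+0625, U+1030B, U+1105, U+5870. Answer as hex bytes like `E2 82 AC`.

E6 98 8A EF A4 AC 42 D8 A5 F0 90 8C 8B E1 84 85 E5 A1 B0

U+660A: 3-byte form → E6 98 8A.
U+F92C: 3-byte form → EF A4 AC.
U+0042: 1-byte form → 42.
U+0625: 2-byte form → D8 A5.
U+1030B: 4-byte form → F0 90 8C 8B.
U+1105: 3-byte form → E1 84 85.
U+5870: 3-byte form → E5 A1 B0.
Concatenated (19 bytes): E6 98 8A EF A4 AC 42 D8 A5 F0 90 8C 8B E1 84 85 E5 A1 B0.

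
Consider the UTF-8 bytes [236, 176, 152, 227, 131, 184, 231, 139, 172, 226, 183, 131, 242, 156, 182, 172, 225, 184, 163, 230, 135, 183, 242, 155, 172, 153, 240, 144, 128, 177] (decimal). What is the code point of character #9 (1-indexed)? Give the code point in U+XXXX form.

U+10031

Offset 0: leading byte 0xEC = 11101100 → 3-byte char #1 = EC B0 98.
Offset 3: leading byte 0xE3 = 11100011 → 3-byte char #2 = E3 83 B8.
Offset 6: leading byte 0xE7 = 11100111 → 3-byte char #3 = E7 8B AC.
Offset 9: leading byte 0xE2 = 11100010 → 3-byte char #4 = E2 B7 83.
Offset 12: leading byte 0xF2 = 11110010 → 4-byte char #5 = F2 9C B6 AC.
Offset 16: leading byte 0xE1 = 11100001 → 3-byte char #6 = E1 B8 A3.
Offset 19: leading byte 0xE6 = 11100110 → 3-byte char #7 = E6 87 B7.
Offset 22: leading byte 0xF2 = 11110010 → 4-byte char #8 = F2 9B AC 99.
Offset 26: leading byte 0xF0 = 11110000 → 4-byte char #9 = F0 90 80 B1.
Leading byte 0xF0 = 11110000 matches 11110xxx → 4-byte sequence.
Byte 1: 0xF0 = 11110000, payload 000 (3 bits).
Byte 2: 0x90 = 10010000 (10xxxxxx ✓), payload 010000.
Byte 3: 0x80 = 10000000 (10xxxxxx ✓), payload 000000.
Byte 4: 0xB1 = 10110001 (10xxxxxx ✓), payload 110001.
Concatenate: 000010000000000110001 = 0x10031 (21 bits → U+10031).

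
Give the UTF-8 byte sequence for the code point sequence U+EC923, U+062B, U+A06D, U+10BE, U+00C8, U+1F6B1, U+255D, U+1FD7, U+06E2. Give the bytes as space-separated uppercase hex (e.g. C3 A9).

F3 AC A4 A3 D8 AB EA 81 AD E1 82 BE C3 88 F0 9F 9A B1 E2 95 9D E1 BF 97 DB A2

U+EC923: 4-byte form → F3 AC A4 A3.
U+062B: 2-byte form → D8 AB.
U+A06D: 3-byte form → EA 81 AD.
U+10BE: 3-byte form → E1 82 BE.
U+00C8: 2-byte form → C3 88.
U+1F6B1: 4-byte form → F0 9F 9A B1.
U+255D: 3-byte form → E2 95 9D.
U+1FD7: 3-byte form → E1 BF 97.
U+06E2: 2-byte form → DB A2.
Concatenated (26 bytes): F3 AC A4 A3 D8 AB EA 81 AD E1 82 BE C3 88 F0 9F 9A B1 E2 95 9D E1 BF 97 DB A2.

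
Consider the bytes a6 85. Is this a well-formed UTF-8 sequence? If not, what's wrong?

Byte 0xA6 = 10100110 has the form 10xxxxxx — a continuation byte — but there is no preceding leading byte.

invalid (continuation byte with no leading byte)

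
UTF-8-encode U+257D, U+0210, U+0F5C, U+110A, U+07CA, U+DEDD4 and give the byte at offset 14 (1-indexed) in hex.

1-indexed offset 14 is 0-indexed offset 13.
U+257D → 3-byte form E2 95 BD at offsets 0–2.
U+0210 → 2-byte form C8 90 at offsets 3–4.
U+0F5C → 3-byte form E0 BD 9C at offsets 5–7.
U+110A → 3-byte form E1 84 8A at offsets 8–10.
U+07CA → 2-byte form DF 8A at offsets 11–12.
U+DEDD4 → 4-byte form F3 9E B7 94 at offsets 13–16.
Offset 13 falls in char 6's range; it's byte 1 of F3 9E B7 94 = 0xF3.

0xF3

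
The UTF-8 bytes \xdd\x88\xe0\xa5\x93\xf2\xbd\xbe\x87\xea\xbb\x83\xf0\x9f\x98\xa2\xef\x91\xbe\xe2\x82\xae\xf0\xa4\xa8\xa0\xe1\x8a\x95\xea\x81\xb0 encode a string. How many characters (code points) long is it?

10

Byte at offset 0: 0xDD = 11011101 → 2-byte char (#1). Advance 2.
Byte at offset 2: 0xE0 = 11100000 → 3-byte char (#2). Advance 3.
Byte at offset 5: 0xF2 = 11110010 → 4-byte char (#3). Advance 4.
Byte at offset 9: 0xEA = 11101010 → 3-byte char (#4). Advance 3.
Byte at offset 12: 0xF0 = 11110000 → 4-byte char (#5). Advance 4.
Byte at offset 16: 0xEF = 11101111 → 3-byte char (#6). Advance 3.
Byte at offset 19: 0xE2 = 11100010 → 3-byte char (#7). Advance 3.
Byte at offset 22: 0xF0 = 11110000 → 4-byte char (#8). Advance 4.
Byte at offset 26: 0xE1 = 11100001 → 3-byte char (#9). Advance 3.
Byte at offset 29: 0xEA = 11101010 → 3-byte char (#10). Advance 3.
Reached end at offset 32 after 10 code points.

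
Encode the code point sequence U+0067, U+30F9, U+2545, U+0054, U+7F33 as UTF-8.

67 E3 83 B9 E2 95 85 54 E7 BC B3

U+0067: 1-byte form → 67.
U+30F9: 3-byte form → E3 83 B9.
U+2545: 3-byte form → E2 95 85.
U+0054: 1-byte form → 54.
U+7F33: 3-byte form → E7 BC B3.
Concatenated (11 bytes): 67 E3 83 B9 E2 95 85 54 E7 BC B3.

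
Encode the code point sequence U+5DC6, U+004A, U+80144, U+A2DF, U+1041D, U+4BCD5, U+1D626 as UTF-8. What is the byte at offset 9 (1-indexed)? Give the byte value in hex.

1-indexed offset 9 is 0-indexed offset 8.
U+5DC6 → 3-byte form E5 B7 86 at offsets 0–2.
U+004A → 1-byte form 4A at offsets 3–3.
U+80144 → 4-byte form F2 80 85 84 at offsets 4–7.
U+A2DF → 3-byte form EA 8B 9F at offsets 8–10.
Offset 8 falls in char 4's range; it's byte 1 of EA 8B 9F = 0xEA.

0xEA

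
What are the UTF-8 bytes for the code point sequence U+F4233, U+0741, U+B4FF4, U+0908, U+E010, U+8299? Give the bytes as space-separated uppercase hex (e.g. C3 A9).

F3 B4 88 B3 DD 81 F2 B4 BF B4 E0 A4 88 EE 80 90 E8 8A 99

U+F4233: 4-byte form → F3 B4 88 B3.
U+0741: 2-byte form → DD 81.
U+B4FF4: 4-byte form → F2 B4 BF B4.
U+0908: 3-byte form → E0 A4 88.
U+E010: 3-byte form → EE 80 90.
U+8299: 3-byte form → E8 8A 99.
Concatenated (19 bytes): F3 B4 88 B3 DD 81 F2 B4 BF B4 E0 A4 88 EE 80 90 E8 8A 99.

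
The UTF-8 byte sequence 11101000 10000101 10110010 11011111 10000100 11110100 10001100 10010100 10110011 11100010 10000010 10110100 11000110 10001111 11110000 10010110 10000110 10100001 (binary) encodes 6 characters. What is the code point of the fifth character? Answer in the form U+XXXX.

Offset 0: leading byte 0xE8 = 11101000 → 3-byte char #1 = E8 85 B2.
Offset 3: leading byte 0xDF = 11011111 → 2-byte char #2 = DF 84.
Offset 5: leading byte 0xF4 = 11110100 → 4-byte char #3 = F4 8C 94 B3.
Offset 9: leading byte 0xE2 = 11100010 → 3-byte char #4 = E2 82 B4.
Offset 12: leading byte 0xC6 = 11000110 → 2-byte char #5 = C6 8F.
Leading byte 0xC6 = 11000110 matches 110xxxxx → 2-byte sequence.
Byte 1: 0xC6 = 11000110, payload 00110 (5 bits).
Byte 2: 0x8F = 10001111 (10xxxxxx ✓), payload 001111.
Concatenate: 00110001111 = 0x18F (11 bits → U+018F).

U+018F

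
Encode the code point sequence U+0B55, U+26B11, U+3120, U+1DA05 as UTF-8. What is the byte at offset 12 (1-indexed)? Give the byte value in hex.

0x9D

1-indexed offset 12 is 0-indexed offset 11.
U+0B55 → 3-byte form E0 AD 95 at offsets 0–2.
U+26B11 → 4-byte form F0 A6 AC 91 at offsets 3–6.
U+3120 → 3-byte form E3 84 A0 at offsets 7–9.
U+1DA05 → 4-byte form F0 9D A8 85 at offsets 10–13.
Offset 11 falls in char 4's range; it's byte 2 of F0 9D A8 85 = 0x9D.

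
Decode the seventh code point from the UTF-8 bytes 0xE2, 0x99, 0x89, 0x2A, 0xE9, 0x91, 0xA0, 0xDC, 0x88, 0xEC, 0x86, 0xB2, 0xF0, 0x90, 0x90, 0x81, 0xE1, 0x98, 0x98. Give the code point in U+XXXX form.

U+1618

Offset 0: leading byte 0xE2 = 11100010 → 3-byte char #1 = E2 99 89.
Offset 3: leading byte 0x2A = 00101010 → 1-byte char #2 = 2A.
Offset 4: leading byte 0xE9 = 11101001 → 3-byte char #3 = E9 91 A0.
Offset 7: leading byte 0xDC = 11011100 → 2-byte char #4 = DC 88.
Offset 9: leading byte 0xEC = 11101100 → 3-byte char #5 = EC 86 B2.
Offset 12: leading byte 0xF0 = 11110000 → 4-byte char #6 = F0 90 90 81.
Offset 16: leading byte 0xE1 = 11100001 → 3-byte char #7 = E1 98 98.
Leading byte 0xE1 = 11100001 matches 1110xxxx → 3-byte sequence.
Byte 1: 0xE1 = 11100001, payload 0001 (4 bits).
Byte 2: 0x98 = 10011000 (10xxxxxx ✓), payload 011000.
Byte 3: 0x98 = 10011000 (10xxxxxx ✓), payload 011000.
Concatenate: 0001011000011000 = 0x1618 (16 bits → U+1618).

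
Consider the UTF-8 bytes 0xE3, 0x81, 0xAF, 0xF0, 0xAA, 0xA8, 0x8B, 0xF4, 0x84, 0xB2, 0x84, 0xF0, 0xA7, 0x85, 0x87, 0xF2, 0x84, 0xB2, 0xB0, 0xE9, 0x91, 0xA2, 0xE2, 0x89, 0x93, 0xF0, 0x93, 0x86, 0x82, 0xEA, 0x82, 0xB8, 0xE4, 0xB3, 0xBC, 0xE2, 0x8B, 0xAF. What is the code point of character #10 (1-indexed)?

Offset 0: leading byte 0xE3 = 11100011 → 3-byte char #1 = E3 81 AF.
Offset 3: leading byte 0xF0 = 11110000 → 4-byte char #2 = F0 AA A8 8B.
Offset 7: leading byte 0xF4 = 11110100 → 4-byte char #3 = F4 84 B2 84.
Offset 11: leading byte 0xF0 = 11110000 → 4-byte char #4 = F0 A7 85 87.
Offset 15: leading byte 0xF2 = 11110010 → 4-byte char #5 = F2 84 B2 B0.
Offset 19: leading byte 0xE9 = 11101001 → 3-byte char #6 = E9 91 A2.
Offset 22: leading byte 0xE2 = 11100010 → 3-byte char #7 = E2 89 93.
Offset 25: leading byte 0xF0 = 11110000 → 4-byte char #8 = F0 93 86 82.
Offset 29: leading byte 0xEA = 11101010 → 3-byte char #9 = EA 82 B8.
Offset 32: leading byte 0xE4 = 11100100 → 3-byte char #10 = E4 B3 BC.
Leading byte 0xE4 = 11100100 matches 1110xxxx → 3-byte sequence.
Byte 1: 0xE4 = 11100100, payload 0100 (4 bits).
Byte 2: 0xB3 = 10110011 (10xxxxxx ✓), payload 110011.
Byte 3: 0xBC = 10111100 (10xxxxxx ✓), payload 111100.
Concatenate: 0100110011111100 = 0x4CFC (16 bits → U+4CFC).

U+4CFC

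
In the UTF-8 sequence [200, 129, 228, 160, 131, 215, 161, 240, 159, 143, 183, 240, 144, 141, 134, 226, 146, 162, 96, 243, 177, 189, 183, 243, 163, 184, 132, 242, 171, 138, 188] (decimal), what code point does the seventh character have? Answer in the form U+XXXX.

U+0060

Offset 0: leading byte 0xC8 = 11001000 → 2-byte char #1 = C8 81.
Offset 2: leading byte 0xE4 = 11100100 → 3-byte char #2 = E4 A0 83.
Offset 5: leading byte 0xD7 = 11010111 → 2-byte char #3 = D7 A1.
Offset 7: leading byte 0xF0 = 11110000 → 4-byte char #4 = F0 9F 8F B7.
Offset 11: leading byte 0xF0 = 11110000 → 4-byte char #5 = F0 90 8D 86.
Offset 15: leading byte 0xE2 = 11100010 → 3-byte char #6 = E2 92 A2.
Offset 18: leading byte 0x60 = 01100000 → 1-byte char #7 = 60.
Leading byte 0x60 = 01100000 matches 0xxxxxxx → 1-byte sequence.
Byte 1: 0x60 = 01100000, payload 1100000 (7 bits).
Concatenate: 1100000 = 0x60 (7 bits → U+0060).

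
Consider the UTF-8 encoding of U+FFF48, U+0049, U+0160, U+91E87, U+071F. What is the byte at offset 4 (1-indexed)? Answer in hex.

0x88

1-indexed offset 4 is 0-indexed offset 3.
U+FFF48 → 4-byte form F3 BF BD 88 at offsets 0–3.
Offset 3 falls in char 1's range; it's byte 4 of F3 BF BD 88 = 0x88.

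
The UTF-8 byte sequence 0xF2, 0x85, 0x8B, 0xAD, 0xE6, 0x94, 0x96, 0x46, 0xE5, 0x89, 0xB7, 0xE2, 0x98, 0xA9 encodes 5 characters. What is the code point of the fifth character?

U+2629

Offset 0: leading byte 0xF2 = 11110010 → 4-byte char #1 = F2 85 8B AD.
Offset 4: leading byte 0xE6 = 11100110 → 3-byte char #2 = E6 94 96.
Offset 7: leading byte 0x46 = 01000110 → 1-byte char #3 = 46.
Offset 8: leading byte 0xE5 = 11100101 → 3-byte char #4 = E5 89 B7.
Offset 11: leading byte 0xE2 = 11100010 → 3-byte char #5 = E2 98 A9.
Leading byte 0xE2 = 11100010 matches 1110xxxx → 3-byte sequence.
Byte 1: 0xE2 = 11100010, payload 0010 (4 bits).
Byte 2: 0x98 = 10011000 (10xxxxxx ✓), payload 011000.
Byte 3: 0xA9 = 10101001 (10xxxxxx ✓), payload 101001.
Concatenate: 0010011000101001 = 0x2629 (16 bits → U+2629).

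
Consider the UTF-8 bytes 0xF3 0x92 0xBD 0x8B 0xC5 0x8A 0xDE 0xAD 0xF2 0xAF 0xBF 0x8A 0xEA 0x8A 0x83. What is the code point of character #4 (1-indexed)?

Offset 0: leading byte 0xF3 = 11110011 → 4-byte char #1 = F3 92 BD 8B.
Offset 4: leading byte 0xC5 = 11000101 → 2-byte char #2 = C5 8A.
Offset 6: leading byte 0xDE = 11011110 → 2-byte char #3 = DE AD.
Offset 8: leading byte 0xF2 = 11110010 → 4-byte char #4 = F2 AF BF 8A.
Leading byte 0xF2 = 11110010 matches 11110xxx → 4-byte sequence.
Byte 1: 0xF2 = 11110010, payload 010 (3 bits).
Byte 2: 0xAF = 10101111 (10xxxxxx ✓), payload 101111.
Byte 3: 0xBF = 10111111 (10xxxxxx ✓), payload 111111.
Byte 4: 0x8A = 10001010 (10xxxxxx ✓), payload 001010.
Concatenate: 010101111111111001010 = 0xAFFCA (21 bits → U+AFFCA).

U+AFFCA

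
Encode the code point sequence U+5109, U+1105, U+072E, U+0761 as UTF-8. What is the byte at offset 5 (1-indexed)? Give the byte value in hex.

1-indexed offset 5 is 0-indexed offset 4.
U+5109 → 3-byte form E5 84 89 at offsets 0–2.
U+1105 → 3-byte form E1 84 85 at offsets 3–5.
Offset 4 falls in char 2's range; it's byte 2 of E1 84 85 = 0x84.

0x84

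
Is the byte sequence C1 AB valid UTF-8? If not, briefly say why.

Leading byte 0xC1 = 11000001 → 2-byte form.
Continuation bytes all match 10xxxxxx. Payload decodes to 0x6B.
But 0x6B < 0x80, the minimum for a 2-byte sequence — this is an overlong encoding.

invalid (overlong encoding)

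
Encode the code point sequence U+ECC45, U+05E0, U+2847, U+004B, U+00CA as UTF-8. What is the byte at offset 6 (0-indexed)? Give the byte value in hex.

U+ECC45 → 4-byte form F3 AC B1 85 at offsets 0–3.
U+05E0 → 2-byte form D7 A0 at offsets 4–5.
U+2847 → 3-byte form E2 A1 87 at offsets 6–8.
Offset 6 falls in char 3's range; it's byte 1 of E2 A1 87 = 0xE2.

0xE2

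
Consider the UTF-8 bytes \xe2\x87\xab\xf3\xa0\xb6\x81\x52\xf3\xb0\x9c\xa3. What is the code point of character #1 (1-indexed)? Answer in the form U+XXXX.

Offset 0: leading byte 0xE2 = 11100010 → 3-byte char #1 = E2 87 AB.
Leading byte 0xE2 = 11100010 matches 1110xxxx → 3-byte sequence.
Byte 1: 0xE2 = 11100010, payload 0010 (4 bits).
Byte 2: 0x87 = 10000111 (10xxxxxx ✓), payload 000111.
Byte 3: 0xAB = 10101011 (10xxxxxx ✓), payload 101011.
Concatenate: 0010000111101011 = 0x21EB (16 bits → U+21EB).

U+21EB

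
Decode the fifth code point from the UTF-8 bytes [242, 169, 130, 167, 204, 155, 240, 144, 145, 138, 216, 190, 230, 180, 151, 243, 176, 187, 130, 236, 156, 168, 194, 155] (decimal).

Offset 0: leading byte 0xF2 = 11110010 → 4-byte char #1 = F2 A9 82 A7.
Offset 4: leading byte 0xCC = 11001100 → 2-byte char #2 = CC 9B.
Offset 6: leading byte 0xF0 = 11110000 → 4-byte char #3 = F0 90 91 8A.
Offset 10: leading byte 0xD8 = 11011000 → 2-byte char #4 = D8 BE.
Offset 12: leading byte 0xE6 = 11100110 → 3-byte char #5 = E6 B4 97.
Leading byte 0xE6 = 11100110 matches 1110xxxx → 3-byte sequence.
Byte 1: 0xE6 = 11100110, payload 0110 (4 bits).
Byte 2: 0xB4 = 10110100 (10xxxxxx ✓), payload 110100.
Byte 3: 0x97 = 10010111 (10xxxxxx ✓), payload 010111.
Concatenate: 0110110100010111 = 0x6D17 (16 bits → U+6D17).

U+6D17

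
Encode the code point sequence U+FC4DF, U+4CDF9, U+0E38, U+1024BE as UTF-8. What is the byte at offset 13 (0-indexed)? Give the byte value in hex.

U+FC4DF → 4-byte form F3 BC 93 9F at offsets 0–3.
U+4CDF9 → 4-byte form F1 8C B7 B9 at offsets 4–7.
U+0E38 → 3-byte form E0 B8 B8 at offsets 8–10.
U+1024BE → 4-byte form F4 82 92 BE at offsets 11–14.
Offset 13 falls in char 4's range; it's byte 3 of F4 82 92 BE = 0x92.

0x92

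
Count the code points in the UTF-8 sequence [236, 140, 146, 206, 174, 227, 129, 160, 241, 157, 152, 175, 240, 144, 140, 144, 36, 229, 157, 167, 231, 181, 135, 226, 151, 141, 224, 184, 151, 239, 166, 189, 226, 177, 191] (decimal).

12

Byte at offset 0: 0xEC = 11101100 → 3-byte char (#1). Advance 3.
Byte at offset 3: 0xCE = 11001110 → 2-byte char (#2). Advance 2.
Byte at offset 5: 0xE3 = 11100011 → 3-byte char (#3). Advance 3.
Byte at offset 8: 0xF1 = 11110001 → 4-byte char (#4). Advance 4.
Byte at offset 12: 0xF0 = 11110000 → 4-byte char (#5). Advance 4.
Byte at offset 16: 0x24 = 00100100 → 1-byte char (#6). Advance 1.
Byte at offset 17: 0xE5 = 11100101 → 3-byte char (#7). Advance 3.
Byte at offset 20: 0xE7 = 11100111 → 3-byte char (#8). Advance 3.
Byte at offset 23: 0xE2 = 11100010 → 3-byte char (#9). Advance 3.
Byte at offset 26: 0xE0 = 11100000 → 3-byte char (#10). Advance 3.
Byte at offset 29: 0xEF = 11101111 → 3-byte char (#11). Advance 3.
Byte at offset 32: 0xE2 = 11100010 → 3-byte char (#12). Advance 3.
Reached end at offset 35 after 12 code points.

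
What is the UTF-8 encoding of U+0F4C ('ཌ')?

U+0F4C = 0xF4C = 3916 decimal. In range U+0800–U+FFFF → 3-byte form: 1110xxxx 10xxxxxx 10xxxxxx.
Binary (16 bits): 0000111101001100.
Split 4+6+6: 0000 | 111101 | 001100.
Byte 1: 11100000 = 0xE0.
Byte 2: 10111101 = 0xBD.
Byte 3: 10001100 = 0x8C.

E0 BD 8C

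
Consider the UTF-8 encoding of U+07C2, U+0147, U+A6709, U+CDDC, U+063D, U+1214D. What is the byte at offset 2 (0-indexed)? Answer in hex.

U+07C2 → 2-byte form DF 82 at offsets 0–1.
U+0147 → 2-byte form C5 87 at offsets 2–3.
Offset 2 falls in char 2's range; it's byte 1 of C5 87 = 0xC5.

0xC5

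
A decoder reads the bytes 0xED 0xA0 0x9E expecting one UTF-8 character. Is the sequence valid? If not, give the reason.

invalid (encodes a surrogate (U+D800–U+DFFF))

Structurally a 3-byte sequence; payload = 0xD81E.
But 0xD81E is in U+D800–U+DFFF, the surrogate range. Surrogates are not Unicode scalar values and are forbidden in UTF-8.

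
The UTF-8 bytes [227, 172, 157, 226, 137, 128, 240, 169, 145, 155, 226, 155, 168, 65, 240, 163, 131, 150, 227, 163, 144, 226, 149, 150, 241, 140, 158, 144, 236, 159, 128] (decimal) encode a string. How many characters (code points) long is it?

Byte at offset 0: 0xE3 = 11100011 → 3-byte char (#1). Advance 3.
Byte at offset 3: 0xE2 = 11100010 → 3-byte char (#2). Advance 3.
Byte at offset 6: 0xF0 = 11110000 → 4-byte char (#3). Advance 4.
Byte at offset 10: 0xE2 = 11100010 → 3-byte char (#4). Advance 3.
Byte at offset 13: 0x41 = 01000001 → 1-byte char (#5). Advance 1.
Byte at offset 14: 0xF0 = 11110000 → 4-byte char (#6). Advance 4.
Byte at offset 18: 0xE3 = 11100011 → 3-byte char (#7). Advance 3.
Byte at offset 21: 0xE2 = 11100010 → 3-byte char (#8). Advance 3.
Byte at offset 24: 0xF1 = 11110001 → 4-byte char (#9). Advance 4.
Byte at offset 28: 0xEC = 11101100 → 3-byte char (#10). Advance 3.
Reached end at offset 31 after 10 code points.

10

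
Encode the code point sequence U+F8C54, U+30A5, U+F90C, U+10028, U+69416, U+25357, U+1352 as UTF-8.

U+F8C54: 4-byte form → F3 B8 B1 94.
U+30A5: 3-byte form → E3 82 A5.
U+F90C: 3-byte form → EF A4 8C.
U+10028: 4-byte form → F0 90 80 A8.
U+69416: 4-byte form → F1 A9 90 96.
U+25357: 4-byte form → F0 A5 8D 97.
U+1352: 3-byte form → E1 8D 92.
Concatenated (25 bytes): F3 B8 B1 94 E3 82 A5 EF A4 8C F0 90 80 A8 F1 A9 90 96 F0 A5 8D 97 E1 8D 92.

F3 B8 B1 94 E3 82 A5 EF A4 8C F0 90 80 A8 F1 A9 90 96 F0 A5 8D 97 E1 8D 92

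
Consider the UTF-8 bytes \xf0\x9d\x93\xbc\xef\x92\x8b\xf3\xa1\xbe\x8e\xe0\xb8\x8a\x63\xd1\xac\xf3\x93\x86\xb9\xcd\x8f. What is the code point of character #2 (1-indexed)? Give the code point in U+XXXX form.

U+F48B

Offset 0: leading byte 0xF0 = 11110000 → 4-byte char #1 = F0 9D 93 BC.
Offset 4: leading byte 0xEF = 11101111 → 3-byte char #2 = EF 92 8B.
Leading byte 0xEF = 11101111 matches 1110xxxx → 3-byte sequence.
Byte 1: 0xEF = 11101111, payload 1111 (4 bits).
Byte 2: 0x92 = 10010010 (10xxxxxx ✓), payload 010010.
Byte 3: 0x8B = 10001011 (10xxxxxx ✓), payload 001011.
Concatenate: 1111010010001011 = 0xF48B (16 bits → U+F48B).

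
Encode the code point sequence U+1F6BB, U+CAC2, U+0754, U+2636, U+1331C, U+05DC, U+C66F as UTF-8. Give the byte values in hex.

F0 9F 9A BB EC AB 82 DD 94 E2 98 B6 F0 93 8C 9C D7 9C EC 99 AF

U+1F6BB: 4-byte form → F0 9F 9A BB.
U+CAC2: 3-byte form → EC AB 82.
U+0754: 2-byte form → DD 94.
U+2636: 3-byte form → E2 98 B6.
U+1331C: 4-byte form → F0 93 8C 9C.
U+05DC: 2-byte form → D7 9C.
U+C66F: 3-byte form → EC 99 AF.
Concatenated (21 bytes): F0 9F 9A BB EC AB 82 DD 94 E2 98 B6 F0 93 8C 9C D7 9C EC 99 AF.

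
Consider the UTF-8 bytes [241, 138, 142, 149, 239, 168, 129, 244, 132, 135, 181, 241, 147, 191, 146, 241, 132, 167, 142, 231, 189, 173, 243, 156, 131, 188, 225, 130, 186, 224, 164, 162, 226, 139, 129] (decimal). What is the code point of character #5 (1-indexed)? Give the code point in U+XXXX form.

Offset 0: leading byte 0xF1 = 11110001 → 4-byte char #1 = F1 8A 8E 95.
Offset 4: leading byte 0xEF = 11101111 → 3-byte char #2 = EF A8 81.
Offset 7: leading byte 0xF4 = 11110100 → 4-byte char #3 = F4 84 87 B5.
Offset 11: leading byte 0xF1 = 11110001 → 4-byte char #4 = F1 93 BF 92.
Offset 15: leading byte 0xF1 = 11110001 → 4-byte char #5 = F1 84 A7 8E.
Leading byte 0xF1 = 11110001 matches 11110xxx → 4-byte sequence.
Byte 1: 0xF1 = 11110001, payload 001 (3 bits).
Byte 2: 0x84 = 10000100 (10xxxxxx ✓), payload 000100.
Byte 3: 0xA7 = 10100111 (10xxxxxx ✓), payload 100111.
Byte 4: 0x8E = 10001110 (10xxxxxx ✓), payload 001110.
Concatenate: 001000100100111001110 = 0x449CE (21 bits → U+449CE).

U+449CE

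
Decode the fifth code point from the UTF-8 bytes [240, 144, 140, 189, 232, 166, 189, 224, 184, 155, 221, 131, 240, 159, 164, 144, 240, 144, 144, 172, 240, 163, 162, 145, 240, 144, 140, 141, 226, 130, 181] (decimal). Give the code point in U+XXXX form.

Offset 0: leading byte 0xF0 = 11110000 → 4-byte char #1 = F0 90 8C BD.
Offset 4: leading byte 0xE8 = 11101000 → 3-byte char #2 = E8 A6 BD.
Offset 7: leading byte 0xE0 = 11100000 → 3-byte char #3 = E0 B8 9B.
Offset 10: leading byte 0xDD = 11011101 → 2-byte char #4 = DD 83.
Offset 12: leading byte 0xF0 = 11110000 → 4-byte char #5 = F0 9F A4 90.
Leading byte 0xF0 = 11110000 matches 11110xxx → 4-byte sequence.
Byte 1: 0xF0 = 11110000, payload 000 (3 bits).
Byte 2: 0x9F = 10011111 (10xxxxxx ✓), payload 011111.
Byte 3: 0xA4 = 10100100 (10xxxxxx ✓), payload 100100.
Byte 4: 0x90 = 10010000 (10xxxxxx ✓), payload 010000.
Concatenate: 000011111100100010000 = 0x1F910 (21 bits → U+1F910).

U+1F910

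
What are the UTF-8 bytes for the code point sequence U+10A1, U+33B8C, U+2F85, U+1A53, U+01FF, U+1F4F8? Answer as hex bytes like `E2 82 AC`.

E1 82 A1 F0 B3 AE 8C E2 BE 85 E1 A9 93 C7 BF F0 9F 93 B8

U+10A1: 3-byte form → E1 82 A1.
U+33B8C: 4-byte form → F0 B3 AE 8C.
U+2F85: 3-byte form → E2 BE 85.
U+1A53: 3-byte form → E1 A9 93.
U+01FF: 2-byte form → C7 BF.
U+1F4F8: 4-byte form → F0 9F 93 B8.
Concatenated (19 bytes): E1 82 A1 F0 B3 AE 8C E2 BE 85 E1 A9 93 C7 BF F0 9F 93 B8.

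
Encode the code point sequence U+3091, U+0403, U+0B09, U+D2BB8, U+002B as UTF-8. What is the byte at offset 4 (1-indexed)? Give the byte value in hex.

1-indexed offset 4 is 0-indexed offset 3.
U+3091 → 3-byte form E3 82 91 at offsets 0–2.
U+0403 → 2-byte form D0 83 at offsets 3–4.
Offset 3 falls in char 2's range; it's byte 1 of D0 83 = 0xD0.

0xD0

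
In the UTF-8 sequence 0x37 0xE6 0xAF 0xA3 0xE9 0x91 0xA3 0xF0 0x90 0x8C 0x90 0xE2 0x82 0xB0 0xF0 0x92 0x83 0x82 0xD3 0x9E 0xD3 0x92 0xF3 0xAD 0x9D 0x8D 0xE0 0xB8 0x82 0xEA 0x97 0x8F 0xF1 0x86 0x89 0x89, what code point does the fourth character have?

Offset 0: leading byte 0x37 = 00110111 → 1-byte char #1 = 37.
Offset 1: leading byte 0xE6 = 11100110 → 3-byte char #2 = E6 AF A3.
Offset 4: leading byte 0xE9 = 11101001 → 3-byte char #3 = E9 91 A3.
Offset 7: leading byte 0xF0 = 11110000 → 4-byte char #4 = F0 90 8C 90.
Leading byte 0xF0 = 11110000 matches 11110xxx → 4-byte sequence.
Byte 1: 0xF0 = 11110000, payload 000 (3 bits).
Byte 2: 0x90 = 10010000 (10xxxxxx ✓), payload 010000.
Byte 3: 0x8C = 10001100 (10xxxxxx ✓), payload 001100.
Byte 4: 0x90 = 10010000 (10xxxxxx ✓), payload 010000.
Concatenate: 000010000001100010000 = 0x10310 (21 bits → U+10310).

U+10310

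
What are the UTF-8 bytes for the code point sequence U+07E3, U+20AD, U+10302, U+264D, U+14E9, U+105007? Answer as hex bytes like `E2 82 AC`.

U+07E3: 2-byte form → DF A3.
U+20AD: 3-byte form → E2 82 AD.
U+10302: 4-byte form → F0 90 8C 82.
U+264D: 3-byte form → E2 99 8D.
U+14E9: 3-byte form → E1 93 A9.
U+105007: 4-byte form → F4 85 80 87.
Concatenated (19 bytes): DF A3 E2 82 AD F0 90 8C 82 E2 99 8D E1 93 A9 F4 85 80 87.

DF A3 E2 82 AD F0 90 8C 82 E2 99 8D E1 93 A9 F4 85 80 87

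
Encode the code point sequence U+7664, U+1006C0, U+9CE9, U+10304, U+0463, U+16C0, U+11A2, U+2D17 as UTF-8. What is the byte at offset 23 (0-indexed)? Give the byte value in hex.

0xB4

U+7664 → 3-byte form E7 99 A4 at offsets 0–2.
U+1006C0 → 4-byte form F4 80 9B 80 at offsets 3–6.
U+9CE9 → 3-byte form E9 B3 A9 at offsets 7–9.
U+10304 → 4-byte form F0 90 8C 84 at offsets 10–13.
U+0463 → 2-byte form D1 A3 at offsets 14–15.
U+16C0 → 3-byte form E1 9B 80 at offsets 16–18.
U+11A2 → 3-byte form E1 86 A2 at offsets 19–21.
U+2D17 → 3-byte form E2 B4 97 at offsets 22–24.
Offset 23 falls in char 8's range; it's byte 2 of E2 B4 97 = 0xB4.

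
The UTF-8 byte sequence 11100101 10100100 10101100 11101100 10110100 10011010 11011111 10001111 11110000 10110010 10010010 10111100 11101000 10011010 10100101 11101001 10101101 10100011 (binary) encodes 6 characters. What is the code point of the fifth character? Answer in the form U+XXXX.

Offset 0: leading byte 0xE5 = 11100101 → 3-byte char #1 = E5 A4 AC.
Offset 3: leading byte 0xEC = 11101100 → 3-byte char #2 = EC B4 9A.
Offset 6: leading byte 0xDF = 11011111 → 2-byte char #3 = DF 8F.
Offset 8: leading byte 0xF0 = 11110000 → 4-byte char #4 = F0 B2 92 BC.
Offset 12: leading byte 0xE8 = 11101000 → 3-byte char #5 = E8 9A A5.
Leading byte 0xE8 = 11101000 matches 1110xxxx → 3-byte sequence.
Byte 1: 0xE8 = 11101000, payload 1000 (4 bits).
Byte 2: 0x9A = 10011010 (10xxxxxx ✓), payload 011010.
Byte 3: 0xA5 = 10100101 (10xxxxxx ✓), payload 100101.
Concatenate: 1000011010100101 = 0x86A5 (16 bits → U+86A5).

U+86A5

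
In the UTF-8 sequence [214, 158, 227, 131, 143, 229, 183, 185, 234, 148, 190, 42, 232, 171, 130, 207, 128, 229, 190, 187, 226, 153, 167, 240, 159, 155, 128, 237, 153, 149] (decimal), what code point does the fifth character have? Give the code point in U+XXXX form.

U+002A

Offset 0: leading byte 0xD6 = 11010110 → 2-byte char #1 = D6 9E.
Offset 2: leading byte 0xE3 = 11100011 → 3-byte char #2 = E3 83 8F.
Offset 5: leading byte 0xE5 = 11100101 → 3-byte char #3 = E5 B7 B9.
Offset 8: leading byte 0xEA = 11101010 → 3-byte char #4 = EA 94 BE.
Offset 11: leading byte 0x2A = 00101010 → 1-byte char #5 = 2A.
Leading byte 0x2A = 00101010 matches 0xxxxxxx → 1-byte sequence.
Byte 1: 0x2A = 00101010, payload 0101010 (7 bits).
Concatenate: 0101010 = 0x2A (7 bits → U+002A).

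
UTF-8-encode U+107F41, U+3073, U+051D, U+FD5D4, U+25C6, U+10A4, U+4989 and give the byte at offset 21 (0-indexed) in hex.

U+107F41 → 4-byte form F4 87 BD 81 at offsets 0–3.
U+3073 → 3-byte form E3 81 B3 at offsets 4–6.
U+051D → 2-byte form D4 9D at offsets 7–8.
U+FD5D4 → 4-byte form F3 BD 97 94 at offsets 9–12.
U+25C6 → 3-byte form E2 97 86 at offsets 13–15.
U+10A4 → 3-byte form E1 82 A4 at offsets 16–18.
U+4989 → 3-byte form E4 A6 89 at offsets 19–21.
Offset 21 falls in char 7's range; it's byte 3 of E4 A6 89 = 0x89.

0x89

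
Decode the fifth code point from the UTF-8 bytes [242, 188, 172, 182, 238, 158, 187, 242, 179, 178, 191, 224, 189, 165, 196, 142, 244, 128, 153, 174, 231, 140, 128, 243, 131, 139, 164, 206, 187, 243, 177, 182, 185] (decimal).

U+010E

Offset 0: leading byte 0xF2 = 11110010 → 4-byte char #1 = F2 BC AC B6.
Offset 4: leading byte 0xEE = 11101110 → 3-byte char #2 = EE 9E BB.
Offset 7: leading byte 0xF2 = 11110010 → 4-byte char #3 = F2 B3 B2 BF.
Offset 11: leading byte 0xE0 = 11100000 → 3-byte char #4 = E0 BD A5.
Offset 14: leading byte 0xC4 = 11000100 → 2-byte char #5 = C4 8E.
Leading byte 0xC4 = 11000100 matches 110xxxxx → 2-byte sequence.
Byte 1: 0xC4 = 11000100, payload 00100 (5 bits).
Byte 2: 0x8E = 10001110 (10xxxxxx ✓), payload 001110.
Concatenate: 00100001110 = 0x10E (11 bits → U+010E).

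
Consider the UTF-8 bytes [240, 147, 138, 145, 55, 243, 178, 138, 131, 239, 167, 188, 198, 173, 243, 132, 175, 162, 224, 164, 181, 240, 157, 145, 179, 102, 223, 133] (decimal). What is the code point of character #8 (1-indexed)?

Offset 0: leading byte 0xF0 = 11110000 → 4-byte char #1 = F0 93 8A 91.
Offset 4: leading byte 0x37 = 00110111 → 1-byte char #2 = 37.
Offset 5: leading byte 0xF3 = 11110011 → 4-byte char #3 = F3 B2 8A 83.
Offset 9: leading byte 0xEF = 11101111 → 3-byte char #4 = EF A7 BC.
Offset 12: leading byte 0xC6 = 11000110 → 2-byte char #5 = C6 AD.
Offset 14: leading byte 0xF3 = 11110011 → 4-byte char #6 = F3 84 AF A2.
Offset 18: leading byte 0xE0 = 11100000 → 3-byte char #7 = E0 A4 B5.
Offset 21: leading byte 0xF0 = 11110000 → 4-byte char #8 = F0 9D 91 B3.
Leading byte 0xF0 = 11110000 matches 11110xxx → 4-byte sequence.
Byte 1: 0xF0 = 11110000, payload 000 (3 bits).
Byte 2: 0x9D = 10011101 (10xxxxxx ✓), payload 011101.
Byte 3: 0x91 = 10010001 (10xxxxxx ✓), payload 010001.
Byte 4: 0xB3 = 10110011 (10xxxxxx ✓), payload 110011.
Concatenate: 000011101010001110011 = 0x1D473 (21 bits → U+1D473).

U+1D473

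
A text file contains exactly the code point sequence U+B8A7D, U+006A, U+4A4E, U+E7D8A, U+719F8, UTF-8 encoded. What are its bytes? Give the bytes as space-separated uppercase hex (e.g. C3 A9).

U+B8A7D: 4-byte form → F2 B8 A9 BD.
U+006A: 1-byte form → 6A.
U+4A4E: 3-byte form → E4 A9 8E.
U+E7D8A: 4-byte form → F3 A7 B6 8A.
U+719F8: 4-byte form → F1 B1 A7 B8.
Concatenated (16 bytes): F2 B8 A9 BD 6A E4 A9 8E F3 A7 B6 8A F1 B1 A7 B8.

F2 B8 A9 BD 6A E4 A9 8E F3 A7 B6 8A F1 B1 A7 B8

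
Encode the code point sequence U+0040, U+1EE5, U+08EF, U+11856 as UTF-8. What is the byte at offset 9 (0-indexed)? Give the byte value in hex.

0xA1

U+0040 → 1-byte form 40 at offsets 0–0.
U+1EE5 → 3-byte form E1 BB A5 at offsets 1–3.
U+08EF → 3-byte form E0 A3 AF at offsets 4–6.
U+11856 → 4-byte form F0 91 A1 96 at offsets 7–10.
Offset 9 falls in char 4's range; it's byte 3 of F0 91 A1 96 = 0xA1.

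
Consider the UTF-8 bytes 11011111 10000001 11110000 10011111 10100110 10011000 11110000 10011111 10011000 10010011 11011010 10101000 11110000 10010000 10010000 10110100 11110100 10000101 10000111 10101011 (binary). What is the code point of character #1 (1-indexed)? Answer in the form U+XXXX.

Offset 0: leading byte 0xDF = 11011111 → 2-byte char #1 = DF 81.
Leading byte 0xDF = 11011111 matches 110xxxxx → 2-byte sequence.
Byte 1: 0xDF = 11011111, payload 11111 (5 bits).
Byte 2: 0x81 = 10000001 (10xxxxxx ✓), payload 000001.
Concatenate: 11111000001 = 0x7C1 (11 bits → U+07C1).

U+07C1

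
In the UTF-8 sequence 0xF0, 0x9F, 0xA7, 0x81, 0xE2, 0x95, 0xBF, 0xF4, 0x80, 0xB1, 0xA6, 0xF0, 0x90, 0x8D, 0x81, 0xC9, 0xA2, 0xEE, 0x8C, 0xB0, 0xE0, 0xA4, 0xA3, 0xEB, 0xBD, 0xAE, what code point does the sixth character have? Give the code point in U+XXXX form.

Offset 0: leading byte 0xF0 = 11110000 → 4-byte char #1 = F0 9F A7 81.
Offset 4: leading byte 0xE2 = 11100010 → 3-byte char #2 = E2 95 BF.
Offset 7: leading byte 0xF4 = 11110100 → 4-byte char #3 = F4 80 B1 A6.
Offset 11: leading byte 0xF0 = 11110000 → 4-byte char #4 = F0 90 8D 81.
Offset 15: leading byte 0xC9 = 11001001 → 2-byte char #5 = C9 A2.
Offset 17: leading byte 0xEE = 11101110 → 3-byte char #6 = EE 8C B0.
Leading byte 0xEE = 11101110 matches 1110xxxx → 3-byte sequence.
Byte 1: 0xEE = 11101110, payload 1110 (4 bits).
Byte 2: 0x8C = 10001100 (10xxxxxx ✓), payload 001100.
Byte 3: 0xB0 = 10110000 (10xxxxxx ✓), payload 110000.
Concatenate: 1110001100110000 = 0xE330 (16 bits → U+E330).

U+E330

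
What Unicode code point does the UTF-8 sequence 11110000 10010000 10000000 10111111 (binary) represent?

U+1003F

Leading byte 0xF0 = 11110000 matches 11110xxx → 4-byte sequence.
Byte 1: 0xF0 = 11110000, payload 000 (3 bits).
Byte 2: 0x90 = 10010000 (10xxxxxx ✓), payload 010000.
Byte 3: 0x80 = 10000000 (10xxxxxx ✓), payload 000000.
Byte 4: 0xBF = 10111111 (10xxxxxx ✓), payload 111111.
Concatenate: 000010000000000111111 = 0x1003F (21 bits → U+1003F).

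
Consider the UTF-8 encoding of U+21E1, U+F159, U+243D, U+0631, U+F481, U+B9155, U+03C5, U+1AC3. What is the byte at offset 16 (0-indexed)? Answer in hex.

U+21E1 → 3-byte form E2 87 A1 at offsets 0–2.
U+F159 → 3-byte form EF 85 99 at offsets 3–5.
U+243D → 3-byte form E2 90 BD at offsets 6–8.
U+0631 → 2-byte form D8 B1 at offsets 9–10.
U+F481 → 3-byte form EF 92 81 at offsets 11–13.
U+B9155 → 4-byte form F2 B9 85 95 at offsets 14–17.
Offset 16 falls in char 6's range; it's byte 3 of F2 B9 85 95 = 0x85.

0x85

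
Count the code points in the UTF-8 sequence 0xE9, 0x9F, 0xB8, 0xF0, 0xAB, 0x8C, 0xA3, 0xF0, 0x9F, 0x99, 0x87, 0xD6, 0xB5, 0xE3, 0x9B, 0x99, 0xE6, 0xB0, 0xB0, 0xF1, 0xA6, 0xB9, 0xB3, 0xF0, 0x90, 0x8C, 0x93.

8

Byte at offset 0: 0xE9 = 11101001 → 3-byte char (#1). Advance 3.
Byte at offset 3: 0xF0 = 11110000 → 4-byte char (#2). Advance 4.
Byte at offset 7: 0xF0 = 11110000 → 4-byte char (#3). Advance 4.
Byte at offset 11: 0xD6 = 11010110 → 2-byte char (#4). Advance 2.
Byte at offset 13: 0xE3 = 11100011 → 3-byte char (#5). Advance 3.
Byte at offset 16: 0xE6 = 11100110 → 3-byte char (#6). Advance 3.
Byte at offset 19: 0xF1 = 11110001 → 4-byte char (#7). Advance 4.
Byte at offset 23: 0xF0 = 11110000 → 4-byte char (#8). Advance 4.
Reached end at offset 27 after 8 code points.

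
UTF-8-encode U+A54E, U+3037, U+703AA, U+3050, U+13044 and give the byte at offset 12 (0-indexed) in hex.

0x90

U+A54E → 3-byte form EA 95 8E at offsets 0–2.
U+3037 → 3-byte form E3 80 B7 at offsets 3–5.
U+703AA → 4-byte form F1 B0 8E AA at offsets 6–9.
U+3050 → 3-byte form E3 81 90 at offsets 10–12.
Offset 12 falls in char 4's range; it's byte 3 of E3 81 90 = 0x90.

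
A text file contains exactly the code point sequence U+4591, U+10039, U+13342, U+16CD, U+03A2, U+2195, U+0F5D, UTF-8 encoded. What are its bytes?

U+4591: 3-byte form → E4 96 91.
U+10039: 4-byte form → F0 90 80 B9.
U+13342: 4-byte form → F0 93 8D 82.
U+16CD: 3-byte form → E1 9B 8D.
U+03A2: 2-byte form → CE A2.
U+2195: 3-byte form → E2 86 95.
U+0F5D: 3-byte form → E0 BD 9D.
Concatenated (22 bytes): E4 96 91 F0 90 80 B9 F0 93 8D 82 E1 9B 8D CE A2 E2 86 95 E0 BD 9D.

E4 96 91 F0 90 80 B9 F0 93 8D 82 E1 9B 8D CE A2 E2 86 95 E0 BD 9D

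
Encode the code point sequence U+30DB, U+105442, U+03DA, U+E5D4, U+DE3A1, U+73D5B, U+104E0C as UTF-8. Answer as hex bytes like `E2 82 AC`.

U+30DB: 3-byte form → E3 83 9B.
U+105442: 4-byte form → F4 85 91 82.
U+03DA: 2-byte form → CF 9A.
U+E5D4: 3-byte form → EE 97 94.
U+DE3A1: 4-byte form → F3 9E 8E A1.
U+73D5B: 4-byte form → F1 B3 B5 9B.
U+104E0C: 4-byte form → F4 84 B8 8C.
Concatenated (24 bytes): E3 83 9B F4 85 91 82 CF 9A EE 97 94 F3 9E 8E A1 F1 B3 B5 9B F4 84 B8 8C.

E3 83 9B F4 85 91 82 CF 9A EE 97 94 F3 9E 8E A1 F1 B3 B5 9B F4 84 B8 8C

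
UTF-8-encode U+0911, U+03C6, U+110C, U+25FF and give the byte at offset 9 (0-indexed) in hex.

0x97

U+0911 → 3-byte form E0 A4 91 at offsets 0–2.
U+03C6 → 2-byte form CF 86 at offsets 3–4.
U+110C → 3-byte form E1 84 8C at offsets 5–7.
U+25FF → 3-byte form E2 97 BF at offsets 8–10.
Offset 9 falls in char 4's range; it's byte 2 of E2 97 BF = 0x97.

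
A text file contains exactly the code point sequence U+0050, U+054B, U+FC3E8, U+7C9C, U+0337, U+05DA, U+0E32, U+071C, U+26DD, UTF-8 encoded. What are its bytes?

U+0050: 1-byte form → 50.
U+054B: 2-byte form → D5 8B.
U+FC3E8: 4-byte form → F3 BC 8F A8.
U+7C9C: 3-byte form → E7 B2 9C.
U+0337: 2-byte form → CC B7.
U+05DA: 2-byte form → D7 9A.
U+0E32: 3-byte form → E0 B8 B2.
U+071C: 2-byte form → DC 9C.
U+26DD: 3-byte form → E2 9B 9D.
Concatenated (22 bytes): 50 D5 8B F3 BC 8F A8 E7 B2 9C CC B7 D7 9A E0 B8 B2 DC 9C E2 9B 9D.

50 D5 8B F3 BC 8F A8 E7 B2 9C CC B7 D7 9A E0 B8 B2 DC 9C E2 9B 9D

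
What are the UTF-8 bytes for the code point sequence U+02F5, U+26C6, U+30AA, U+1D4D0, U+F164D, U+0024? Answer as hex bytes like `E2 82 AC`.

U+02F5: 2-byte form → CB B5.
U+26C6: 3-byte form → E2 9B 86.
U+30AA: 3-byte form → E3 82 AA.
U+1D4D0: 4-byte form → F0 9D 93 90.
U+F164D: 4-byte form → F3 B1 99 8D.
U+0024: 1-byte form → 24.
Concatenated (17 bytes): CB B5 E2 9B 86 E3 82 AA F0 9D 93 90 F3 B1 99 8D 24.

CB B5 E2 9B 86 E3 82 AA F0 9D 93 90 F3 B1 99 8D 24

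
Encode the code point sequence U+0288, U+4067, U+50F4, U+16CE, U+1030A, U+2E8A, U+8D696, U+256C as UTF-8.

U+0288: 2-byte form → CA 88.
U+4067: 3-byte form → E4 81 A7.
U+50F4: 3-byte form → E5 83 B4.
U+16CE: 3-byte form → E1 9B 8E.
U+1030A: 4-byte form → F0 90 8C 8A.
U+2E8A: 3-byte form → E2 BA 8A.
U+8D696: 4-byte form → F2 8D 9A 96.
U+256C: 3-byte form → E2 95 AC.
Concatenated (25 bytes): CA 88 E4 81 A7 E5 83 B4 E1 9B 8E F0 90 8C 8A E2 BA 8A F2 8D 9A 96 E2 95 AC.

CA 88 E4 81 A7 E5 83 B4 E1 9B 8E F0 90 8C 8A E2 BA 8A F2 8D 9A 96 E2 95 AC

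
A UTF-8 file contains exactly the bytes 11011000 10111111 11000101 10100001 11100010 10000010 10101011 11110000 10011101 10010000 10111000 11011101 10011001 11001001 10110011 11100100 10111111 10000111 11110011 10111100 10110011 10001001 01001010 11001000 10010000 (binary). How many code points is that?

Byte at offset 0: 0xD8 = 11011000 → 2-byte char (#1). Advance 2.
Byte at offset 2: 0xC5 = 11000101 → 2-byte char (#2). Advance 2.
Byte at offset 4: 0xE2 = 11100010 → 3-byte char (#3). Advance 3.
Byte at offset 7: 0xF0 = 11110000 → 4-byte char (#4). Advance 4.
Byte at offset 11: 0xDD = 11011101 → 2-byte char (#5). Advance 2.
Byte at offset 13: 0xC9 = 11001001 → 2-byte char (#6). Advance 2.
Byte at offset 15: 0xE4 = 11100100 → 3-byte char (#7). Advance 3.
Byte at offset 18: 0xF3 = 11110011 → 4-byte char (#8). Advance 4.
Byte at offset 22: 0x4A = 01001010 → 1-byte char (#9). Advance 1.
Byte at offset 23: 0xC8 = 11001000 → 2-byte char (#10). Advance 2.
Reached end at offset 25 after 10 code points.

10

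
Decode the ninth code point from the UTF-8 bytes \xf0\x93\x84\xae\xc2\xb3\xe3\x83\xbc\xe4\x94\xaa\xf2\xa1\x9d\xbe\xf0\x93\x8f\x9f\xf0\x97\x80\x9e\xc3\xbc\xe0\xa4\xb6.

Offset 0: leading byte 0xF0 = 11110000 → 4-byte char #1 = F0 93 84 AE.
Offset 4: leading byte 0xC2 = 11000010 → 2-byte char #2 = C2 B3.
Offset 6: leading byte 0xE3 = 11100011 → 3-byte char #3 = E3 83 BC.
Offset 9: leading byte 0xE4 = 11100100 → 3-byte char #4 = E4 94 AA.
Offset 12: leading byte 0xF2 = 11110010 → 4-byte char #5 = F2 A1 9D BE.
Offset 16: leading byte 0xF0 = 11110000 → 4-byte char #6 = F0 93 8F 9F.
Offset 20: leading byte 0xF0 = 11110000 → 4-byte char #7 = F0 97 80 9E.
Offset 24: leading byte 0xC3 = 11000011 → 2-byte char #8 = C3 BC.
Offset 26: leading byte 0xE0 = 11100000 → 3-byte char #9 = E0 A4 B6.
Leading byte 0xE0 = 11100000 matches 1110xxxx → 3-byte sequence.
Byte 1: 0xE0 = 11100000, payload 0000 (4 bits).
Byte 2: 0xA4 = 10100100 (10xxxxxx ✓), payload 100100.
Byte 3: 0xB6 = 10110110 (10xxxxxx ✓), payload 110110.
Concatenate: 0000100100110110 = 0x936 (16 bits → U+0936).

U+0936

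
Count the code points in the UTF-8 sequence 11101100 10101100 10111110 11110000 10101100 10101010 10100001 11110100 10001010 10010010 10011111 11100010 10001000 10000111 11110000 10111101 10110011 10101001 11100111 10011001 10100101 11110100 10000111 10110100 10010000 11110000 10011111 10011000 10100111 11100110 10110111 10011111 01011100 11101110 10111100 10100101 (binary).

Byte at offset 0: 0xEC = 11101100 → 3-byte char (#1). Advance 3.
Byte at offset 3: 0xF0 = 11110000 → 4-byte char (#2). Advance 4.
Byte at offset 7: 0xF4 = 11110100 → 4-byte char (#3). Advance 4.
Byte at offset 11: 0xE2 = 11100010 → 3-byte char (#4). Advance 3.
Byte at offset 14: 0xF0 = 11110000 → 4-byte char (#5). Advance 4.
Byte at offset 18: 0xE7 = 11100111 → 3-byte char (#6). Advance 3.
Byte at offset 21: 0xF4 = 11110100 → 4-byte char (#7). Advance 4.
Byte at offset 25: 0xF0 = 11110000 → 4-byte char (#8). Advance 4.
Byte at offset 29: 0xE6 = 11100110 → 3-byte char (#9). Advance 3.
Byte at offset 32: 0x5C = 01011100 → 1-byte char (#10). Advance 1.
Byte at offset 33: 0xEE = 11101110 → 3-byte char (#11). Advance 3.
Reached end at offset 36 after 11 code points.

11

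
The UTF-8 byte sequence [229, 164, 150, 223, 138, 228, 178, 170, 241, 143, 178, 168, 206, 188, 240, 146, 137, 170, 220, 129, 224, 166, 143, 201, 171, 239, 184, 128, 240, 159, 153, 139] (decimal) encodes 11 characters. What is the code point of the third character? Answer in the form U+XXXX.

U+4CAA

Offset 0: leading byte 0xE5 = 11100101 → 3-byte char #1 = E5 A4 96.
Offset 3: leading byte 0xDF = 11011111 → 2-byte char #2 = DF 8A.
Offset 5: leading byte 0xE4 = 11100100 → 3-byte char #3 = E4 B2 AA.
Leading byte 0xE4 = 11100100 matches 1110xxxx → 3-byte sequence.
Byte 1: 0xE4 = 11100100, payload 0100 (4 bits).
Byte 2: 0xB2 = 10110010 (10xxxxxx ✓), payload 110010.
Byte 3: 0xAA = 10101010 (10xxxxxx ✓), payload 101010.
Concatenate: 0100110010101010 = 0x4CAA (16 bits → U+4CAA).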